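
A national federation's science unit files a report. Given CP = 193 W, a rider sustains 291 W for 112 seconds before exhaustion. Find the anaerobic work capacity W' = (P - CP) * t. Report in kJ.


Excess power = 291 - 193 = 98 W
Work above CP = 98 * 112 = 10976 J
W' = 10.976 kJ

10.976 kJ


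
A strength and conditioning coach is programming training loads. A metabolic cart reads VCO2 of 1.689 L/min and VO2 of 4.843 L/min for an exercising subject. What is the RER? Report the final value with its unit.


RER = VCO2 / VO2 = 1.689 / 4.843 = 0.3488

0.3488


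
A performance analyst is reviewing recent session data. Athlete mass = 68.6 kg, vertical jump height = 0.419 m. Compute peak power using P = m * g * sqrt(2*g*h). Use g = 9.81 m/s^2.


sqrt(2 * 9.81 * 0.419) = sqrt(8.22078) = 2.86719 m/s
P = 68.6 * 9.81 * 2.86719
= 1929.52 W

1929.52 W


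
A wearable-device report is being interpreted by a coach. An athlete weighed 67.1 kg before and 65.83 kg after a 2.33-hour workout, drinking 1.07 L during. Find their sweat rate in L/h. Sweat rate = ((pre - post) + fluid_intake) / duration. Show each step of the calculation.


Body mass change = 1.27 kg
Total sweat loss = 1.27 + 1.07 = 2.34 L
Rate = 2.34 / 2.33 = 1.004 L/h

1.004 L/h


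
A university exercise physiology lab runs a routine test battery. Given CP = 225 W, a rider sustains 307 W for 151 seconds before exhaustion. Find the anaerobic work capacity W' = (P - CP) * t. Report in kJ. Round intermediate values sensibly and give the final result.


Excess power = 307 - 225 = 82 W
Work above CP = 82 * 151 = 12382 J
W' = 12.382 kJ

12.382 kJ


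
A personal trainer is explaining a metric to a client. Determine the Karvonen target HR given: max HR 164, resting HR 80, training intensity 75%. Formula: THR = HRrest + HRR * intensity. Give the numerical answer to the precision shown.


HRR = HRmax - HRrest = 164 - 80 = 84
THR = 80 + 84 * 0.75
= 143.0 bpm

143.0 bpm


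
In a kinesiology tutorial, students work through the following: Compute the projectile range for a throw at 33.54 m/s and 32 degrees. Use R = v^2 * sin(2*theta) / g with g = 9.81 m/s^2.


Two times the angle = 64 degrees
sin(64) = 0.898794
R = 1124.9316 * 0.898794 / 9.81 = 103.066 m

103.066 m


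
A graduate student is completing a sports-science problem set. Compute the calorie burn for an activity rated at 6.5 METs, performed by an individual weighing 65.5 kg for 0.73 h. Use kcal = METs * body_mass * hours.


Product of METs and mass = 6.5 * 65.5 = 425.75
Total kcal = 425.75 * 0.73 = 310.8 kcal

310.8 kcal


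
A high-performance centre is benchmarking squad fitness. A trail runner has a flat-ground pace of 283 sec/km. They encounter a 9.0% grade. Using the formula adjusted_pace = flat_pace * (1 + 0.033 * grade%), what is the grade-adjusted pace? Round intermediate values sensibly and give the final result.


Grade factor = 1 + 0.033 * 9.0 = 1.297
Adjusted = 283 * 1.297 = 367.05 sec/km

367.05 s/km


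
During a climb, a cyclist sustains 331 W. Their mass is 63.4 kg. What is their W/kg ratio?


Power-to-weight = 331 W / 63.4 kg
= 5.221 W/kg

5.221 W/kg


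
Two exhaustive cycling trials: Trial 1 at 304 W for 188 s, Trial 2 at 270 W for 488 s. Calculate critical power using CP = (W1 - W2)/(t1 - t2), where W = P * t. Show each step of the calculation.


W1 = 304 * 188 = 57152 J
W2 = 270 * 488 = 131760 J
CP = (57152 - 131760) / (188 - 488)
= -74608 / -300
= 248.69 W

248.69 W


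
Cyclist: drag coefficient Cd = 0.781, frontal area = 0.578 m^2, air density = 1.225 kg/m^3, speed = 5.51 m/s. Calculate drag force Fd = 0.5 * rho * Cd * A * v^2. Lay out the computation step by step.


v^2 = 5.51^2 = 30.3601
Fd = 0.5 * 1.225 * 0.781 * 0.578 * 30.3601
= 8.394 N

8.394 N


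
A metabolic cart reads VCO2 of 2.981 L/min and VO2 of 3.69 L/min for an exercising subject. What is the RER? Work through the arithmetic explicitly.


RER = VCO2 / VO2 = 2.981 / 3.69 = 0.8079

0.8079


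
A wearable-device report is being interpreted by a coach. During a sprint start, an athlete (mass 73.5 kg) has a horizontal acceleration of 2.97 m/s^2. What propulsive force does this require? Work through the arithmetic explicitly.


Propulsive force = mass * acceleration
= 73.5 kg * 2.97 m/s^2
= 218.3 N

218.3 N


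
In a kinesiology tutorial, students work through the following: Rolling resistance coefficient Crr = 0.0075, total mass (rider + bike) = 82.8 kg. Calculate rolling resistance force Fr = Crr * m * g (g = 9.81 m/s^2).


Fr = Crr * m * g
= 0.0075 * 82.8 * 9.81
= 6.092 N

6.092 N


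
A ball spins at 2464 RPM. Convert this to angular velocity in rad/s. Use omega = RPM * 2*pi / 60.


omega = 2464 * 2 * pi / 60
= 2464 * 6.28318531 / 60
= 15481.769 / 60
= 258.029 rad/s

258.029 rad/s


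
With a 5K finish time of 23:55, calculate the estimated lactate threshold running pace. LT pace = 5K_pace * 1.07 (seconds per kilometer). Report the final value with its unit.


Race duration = 1435 s for 5 km
Average pace = 1435 / 5 = 287.0 s/km
LT pace = 287.0 * 1.07
= 307.09 s/km

307.09 s/km


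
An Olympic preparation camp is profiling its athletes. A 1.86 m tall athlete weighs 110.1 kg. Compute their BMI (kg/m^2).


height^2 = 3.4596 m^2
BMI = 110.1 / 3.4596 = 31.82 kg/m^2

31.82 kg/m^2


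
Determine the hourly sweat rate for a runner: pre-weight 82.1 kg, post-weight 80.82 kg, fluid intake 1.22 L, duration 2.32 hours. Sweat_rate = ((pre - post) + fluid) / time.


Mass lost = 82.1 - 80.82 = 1.28 kg
Add fluid consumed: 1.28 + 1.22 = 2.5 L total sweat
Sweat rate = 2.5 / 2.32 = 1.078 L/h

1.078 L/h


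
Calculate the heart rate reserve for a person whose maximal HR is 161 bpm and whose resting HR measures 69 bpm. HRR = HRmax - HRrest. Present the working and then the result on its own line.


HRmax = 161 bpm
HRrest = 69 bpm
HRR = 161 - 69 = 92 bpm

92 bpm


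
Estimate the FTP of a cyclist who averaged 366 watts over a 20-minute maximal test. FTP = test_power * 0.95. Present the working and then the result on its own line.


FTP = 366 * 0.95 = 347.7 W

347.7 W


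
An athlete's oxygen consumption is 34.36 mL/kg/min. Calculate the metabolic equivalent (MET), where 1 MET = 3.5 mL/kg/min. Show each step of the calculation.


MET = VO2 / 3.5
= 34.36 / 3.5
= 9.82 METs

9.82 METs


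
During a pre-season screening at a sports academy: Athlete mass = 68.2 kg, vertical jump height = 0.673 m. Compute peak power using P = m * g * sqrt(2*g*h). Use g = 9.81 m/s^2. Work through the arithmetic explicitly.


sqrt(2 * 9.81 * 0.673) = sqrt(13.20426) = 3.633767 m/s
P = 68.2 * 9.81 * 3.633767
= 2431.14 W

2431.14 W


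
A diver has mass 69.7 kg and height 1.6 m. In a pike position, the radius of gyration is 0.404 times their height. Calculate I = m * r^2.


r = 0.404 * 1.6 = 0.6464 m
I = m * r^2 = 69.7 * 0.417833 = 29.123 kg*m^2

29.123 kg*m^2


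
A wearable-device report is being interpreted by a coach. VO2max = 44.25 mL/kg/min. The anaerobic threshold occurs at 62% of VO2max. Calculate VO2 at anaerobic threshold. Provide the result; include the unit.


AT fraction = 62 / 100 = 0.62
AT VO2 = 44.25 * 0.62
= 27.44 mL/kg/min

27.44 mL/kg/min


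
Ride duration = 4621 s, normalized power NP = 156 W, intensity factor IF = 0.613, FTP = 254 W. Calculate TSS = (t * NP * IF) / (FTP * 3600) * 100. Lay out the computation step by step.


Numerator = 4621 * 156 * 0.613 = 441896.988
Denominator = 254 * 3600 = 914400
TSS = 441896.988 / 914400 * 100
= 48.33

48.33 TSS


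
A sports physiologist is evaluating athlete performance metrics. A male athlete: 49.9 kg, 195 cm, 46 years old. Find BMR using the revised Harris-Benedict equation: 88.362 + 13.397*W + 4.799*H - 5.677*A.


Intercept = 88.362
Weight contribution = 13.397 * 49.9 = 668.5103
Height contribution = 4.799 * 195 = 935.805
Age contribution = 5.677 * 46 = 261.142
BMR = 88.362 + 668.5103 + 935.805 - 261.142
= 1431.54 kcal/day

1431.54 kcal/day


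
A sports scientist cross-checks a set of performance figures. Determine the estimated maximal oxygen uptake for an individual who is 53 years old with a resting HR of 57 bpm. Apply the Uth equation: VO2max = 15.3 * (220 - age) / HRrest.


HRmax = 220 - 53 = 167
VO2max = 15.3 * (167 / 57)
= 15.3 * 2.9298
= 44.83 mL/kg/min

44.83 mL/kg/min


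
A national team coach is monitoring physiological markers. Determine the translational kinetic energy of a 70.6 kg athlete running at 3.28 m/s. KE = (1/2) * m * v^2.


KE = 0.5 * m * v^2
= 0.5 * 70.6 * 3.28^2
= 0.5 * 70.6 * 10.7584
= 379.77 J

379.77 J


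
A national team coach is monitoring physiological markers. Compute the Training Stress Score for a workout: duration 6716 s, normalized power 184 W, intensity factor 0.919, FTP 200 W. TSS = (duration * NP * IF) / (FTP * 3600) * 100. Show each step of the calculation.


Product = 6716 * 184 * 0.919 = 1135648.736
Base = 200 * 3600 = 720000
TSS = 1135648.736 / 720000 * 100 = 157.73

157.73 TSS


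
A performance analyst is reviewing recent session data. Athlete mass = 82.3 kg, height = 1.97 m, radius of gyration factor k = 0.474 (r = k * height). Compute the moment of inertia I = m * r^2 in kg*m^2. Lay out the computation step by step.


r = k * height = 0.474 * 1.97 = 0.93378 m
r^2 = 0.93378^2 = 0.871945
I = 82.3 * 0.871945 = 71.761 kg*m^2

71.761 kg*m^2


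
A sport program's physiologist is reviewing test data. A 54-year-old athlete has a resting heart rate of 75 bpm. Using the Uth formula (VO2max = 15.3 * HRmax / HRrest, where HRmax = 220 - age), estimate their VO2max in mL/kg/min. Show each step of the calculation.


HRmax = 220 - 54 = 166 bpm
Ratio = HRmax / HRrest = 166 / 75 = 2.2133
VO2max = 15.3 * 2.2133 = 33.86 mL/kg/min

33.86 mL/kg/min


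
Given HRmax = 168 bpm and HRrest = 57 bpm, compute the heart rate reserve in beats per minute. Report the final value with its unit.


Heart rate reserve = maximum HR minus resting HR
HRR = 168 - 57 = 111 bpm

111 bpm


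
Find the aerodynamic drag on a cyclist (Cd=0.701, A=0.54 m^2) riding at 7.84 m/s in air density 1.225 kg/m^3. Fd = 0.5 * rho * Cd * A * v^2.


Fd = 0.5 * 1.225 * 0.701 * 0.54 * 7.84^2
= 0.5 * 1.225 * 0.701 * 0.54 * 61.4656
= 14.251 N

14.251 N


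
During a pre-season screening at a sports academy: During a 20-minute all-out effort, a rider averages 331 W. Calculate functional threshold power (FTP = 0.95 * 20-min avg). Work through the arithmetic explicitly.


FTP = 0.95 * 331
= 314.45 W

314.45 W


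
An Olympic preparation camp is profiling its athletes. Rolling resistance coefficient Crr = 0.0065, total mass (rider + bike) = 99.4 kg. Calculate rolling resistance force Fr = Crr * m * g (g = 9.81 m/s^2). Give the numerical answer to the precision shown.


Fr = Crr * m * g
= 0.0065 * 99.4 * 9.81
= 6.338 N

6.338 N


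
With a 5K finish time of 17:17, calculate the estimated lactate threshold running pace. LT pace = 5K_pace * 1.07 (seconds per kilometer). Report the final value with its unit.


Race duration = 1037 s for 5 km
Average pace = 1037 / 5 = 207.4 s/km
LT pace = 207.4 * 1.07
= 221.92 s/km

221.92 s/km


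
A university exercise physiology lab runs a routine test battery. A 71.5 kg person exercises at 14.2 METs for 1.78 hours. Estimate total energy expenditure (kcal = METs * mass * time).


Energy = METs * mass(kg) * time(h)
= 14.2 * 71.5 * 1.78
= 1807.23 kcal

1807.23 kcal


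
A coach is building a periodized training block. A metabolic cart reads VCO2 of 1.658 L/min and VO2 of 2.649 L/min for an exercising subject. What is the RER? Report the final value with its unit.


RER = VCO2 / VO2 = 1.658 / 2.649 = 0.6259

0.6259


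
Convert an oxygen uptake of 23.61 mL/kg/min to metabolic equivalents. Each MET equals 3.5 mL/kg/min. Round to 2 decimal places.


One MET = 3.5 mL/kg/min
Number of METs = 23.61 / 3.5
= 6.75 METs

6.75 METs


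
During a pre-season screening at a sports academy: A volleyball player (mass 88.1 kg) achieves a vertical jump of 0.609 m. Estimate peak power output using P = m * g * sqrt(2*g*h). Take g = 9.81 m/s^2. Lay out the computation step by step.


2 * g * h = 2 * 9.81 * 0.609 = 11.94858
sqrt(11.94858) = 3.456672 m/s
P = 88.1 * 9.81 * 3.456672 = 2987.47 W

2987.47 W


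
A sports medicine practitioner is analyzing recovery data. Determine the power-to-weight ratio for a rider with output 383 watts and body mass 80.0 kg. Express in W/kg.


P/W = 383 / 80.0 = 4.788 W/kg

4.788 W/kg


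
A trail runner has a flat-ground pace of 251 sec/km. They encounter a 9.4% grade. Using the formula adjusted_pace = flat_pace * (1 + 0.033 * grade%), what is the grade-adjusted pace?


Grade factor = 1 + 0.033 * 9.4 = 1.3102
Adjusted = 251 * 1.3102 = 328.86 sec/km

328.86 s/km


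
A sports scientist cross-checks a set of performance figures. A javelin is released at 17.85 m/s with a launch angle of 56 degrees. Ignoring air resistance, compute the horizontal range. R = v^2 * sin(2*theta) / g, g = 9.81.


Launch speed squared = 318.6225
sin(2 * 56 deg) = 0.927184
Range = 318.6225 * 0.927184 / 9.81
= 30.114 m

30.114 m


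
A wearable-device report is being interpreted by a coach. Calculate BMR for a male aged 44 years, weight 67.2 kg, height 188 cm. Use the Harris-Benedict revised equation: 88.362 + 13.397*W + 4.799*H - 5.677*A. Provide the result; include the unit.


Substituting values:
W term = 13.397 * 67.2 = 900.2784
H term = 4.799 * 188 = 902.212
A term = 5.677 * 44 = 249.788
BMR = 1641.06 kcal/day

1641.06 kcal/day


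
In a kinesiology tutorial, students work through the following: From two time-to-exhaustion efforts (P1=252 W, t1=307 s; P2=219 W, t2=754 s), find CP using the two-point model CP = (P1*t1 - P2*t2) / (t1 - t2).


Work in trial 1 = 77364 J
Work in trial 2 = 165126 J
Delta work = -87762 J
Delta time = -447 s
CP = -87762 / -447 = 196.34 W

196.34 W


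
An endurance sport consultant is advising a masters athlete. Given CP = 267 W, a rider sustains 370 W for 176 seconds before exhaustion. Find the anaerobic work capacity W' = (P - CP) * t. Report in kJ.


Excess power = 370 - 267 = 103 W
Work above CP = 103 * 176 = 18128 J
W' = 18.128 kJ

18.128 kJ


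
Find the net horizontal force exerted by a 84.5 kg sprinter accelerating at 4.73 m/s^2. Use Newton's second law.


Newton's second law: F = m * a
F = 84.5 * 4.73 = 399.69 N

399.69 N


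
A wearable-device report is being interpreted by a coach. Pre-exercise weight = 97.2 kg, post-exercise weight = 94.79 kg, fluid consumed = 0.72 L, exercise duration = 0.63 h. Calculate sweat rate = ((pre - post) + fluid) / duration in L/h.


Weight loss = 97.2 - 94.79 = 2.41 kg (approx L)
Total sweat = 2.41 + 0.72 = 3.13 L
Sweat rate = 3.13 / 0.63 = 4.968 L/h

4.968 L/h


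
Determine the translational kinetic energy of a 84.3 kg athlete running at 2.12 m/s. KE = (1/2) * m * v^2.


KE = 0.5 * m * v^2
= 0.5 * 84.3 * 2.12^2
= 0.5 * 84.3 * 4.4944
= 189.44 J

189.44 J


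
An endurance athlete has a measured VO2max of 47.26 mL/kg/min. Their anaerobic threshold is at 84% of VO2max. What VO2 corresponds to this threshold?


Anaerobic threshold VO2 = VO2max * 84%
= 47.26 * 0.84
= 39.7 mL/kg/min

39.7 mL/kg/min


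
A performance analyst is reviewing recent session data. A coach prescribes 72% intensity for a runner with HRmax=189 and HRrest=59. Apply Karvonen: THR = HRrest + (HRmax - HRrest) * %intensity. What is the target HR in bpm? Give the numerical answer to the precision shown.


Heart rate reserve = 189 - 59 = 130
Intensity fraction = 72 / 100 = 0.72
THR = 59 + 130 * 0.72 = 152.6 bpm

152.6 bpm


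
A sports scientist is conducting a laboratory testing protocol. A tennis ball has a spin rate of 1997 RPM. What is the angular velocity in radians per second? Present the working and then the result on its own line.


Convert RPM to rad/s: multiply by 2*pi and divide by 60
omega = 1997 * 2 * pi / 60
= 209.125 rad/s

209.125 rad/s


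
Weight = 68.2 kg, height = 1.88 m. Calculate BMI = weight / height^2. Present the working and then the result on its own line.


height^2 = 1.88^2 = 3.5344
BMI = 68.2 / 3.5344 = 19.3 kg/m^2

19.3 kg/m^2


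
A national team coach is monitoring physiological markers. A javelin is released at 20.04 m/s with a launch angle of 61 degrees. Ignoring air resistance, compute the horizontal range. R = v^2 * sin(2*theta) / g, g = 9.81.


Launch speed squared = 401.6016
sin(2 * 61 deg) = 0.848048
Range = 401.6016 * 0.848048 / 9.81
= 34.717 m

34.717 m


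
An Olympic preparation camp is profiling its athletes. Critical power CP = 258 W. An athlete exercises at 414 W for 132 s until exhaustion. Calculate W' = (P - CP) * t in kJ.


P - CP = 414 - 258 = 156 W
W' = 156 * 132 = 20592 J
= 20592 / 1000 = 20.592 kJ

20.592 kJ


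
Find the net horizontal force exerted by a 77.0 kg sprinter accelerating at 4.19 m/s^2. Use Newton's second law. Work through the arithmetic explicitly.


Newton's second law: F = m * a
F = 77.0 * 4.19 = 322.63 N

322.63 N


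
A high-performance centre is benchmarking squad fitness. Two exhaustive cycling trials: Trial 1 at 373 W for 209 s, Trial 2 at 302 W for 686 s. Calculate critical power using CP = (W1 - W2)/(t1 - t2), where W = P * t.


W1 = 373 * 209 = 77957 J
W2 = 302 * 686 = 207172 J
CP = (77957 - 207172) / (209 - 686)
= -129215 / -477
= 270.89 W

270.89 W


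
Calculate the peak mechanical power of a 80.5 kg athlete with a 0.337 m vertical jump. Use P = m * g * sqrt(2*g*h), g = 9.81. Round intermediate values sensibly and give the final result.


First, sqrt(2gh) = sqrt(2 * 9.81 * 0.337)
= sqrt(6.61194) = 2.571369 m/s
Power = 80.5 * 9.81 * 2.571369 = 2030.62 W

2030.62 W


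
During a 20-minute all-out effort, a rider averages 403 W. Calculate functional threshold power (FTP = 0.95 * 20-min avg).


FTP = 0.95 * 403
= 382.85 W

382.85 W


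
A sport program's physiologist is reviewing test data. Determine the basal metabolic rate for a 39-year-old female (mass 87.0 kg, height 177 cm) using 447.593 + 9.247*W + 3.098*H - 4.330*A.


BMR = 447.593 + 9.247*87.0 + 3.098*177 - 4.330*39
= 1631.56 kcal/day

1631.56 kcal/day


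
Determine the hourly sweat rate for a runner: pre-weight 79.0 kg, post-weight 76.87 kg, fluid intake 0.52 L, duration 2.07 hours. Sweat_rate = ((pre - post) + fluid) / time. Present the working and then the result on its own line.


Mass lost = 79.0 - 76.87 = 2.13 kg
Add fluid consumed: 2.13 + 0.52 = 2.65 L total sweat
Sweat rate = 2.65 / 2.07 = 1.28 L/h

1.28 L/h


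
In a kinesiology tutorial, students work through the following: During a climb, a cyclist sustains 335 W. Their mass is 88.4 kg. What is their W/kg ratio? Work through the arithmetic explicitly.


Power-to-weight = 335 W / 88.4 kg
= 3.79 W/kg

3.79 W/kg


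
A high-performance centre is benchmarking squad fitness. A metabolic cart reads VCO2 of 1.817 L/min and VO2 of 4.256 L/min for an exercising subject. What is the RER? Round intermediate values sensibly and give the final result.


RER = VCO2 / VO2 = 1.817 / 4.256 = 0.4269

0.4269


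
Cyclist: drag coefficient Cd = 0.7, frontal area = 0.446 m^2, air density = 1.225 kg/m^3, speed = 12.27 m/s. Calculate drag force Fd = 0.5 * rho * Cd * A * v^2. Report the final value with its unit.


v^2 = 12.27^2 = 150.5529
Fd = 0.5 * 1.225 * 0.7 * 0.446 * 150.5529
= 28.789 N

28.789 N


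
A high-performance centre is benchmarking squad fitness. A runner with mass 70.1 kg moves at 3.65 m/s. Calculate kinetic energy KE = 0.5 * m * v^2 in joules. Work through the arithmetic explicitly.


v^2 = 3.65^2 = 13.3225
KE = 0.5 * 70.1 * 13.3225
= 466.95 J

466.95 J


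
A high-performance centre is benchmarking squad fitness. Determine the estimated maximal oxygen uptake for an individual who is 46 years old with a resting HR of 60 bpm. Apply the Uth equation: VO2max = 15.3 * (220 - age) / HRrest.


HRmax = 220 - 46 = 174
VO2max = 15.3 * (174 / 60)
= 15.3 * 2.9
= 44.37 mL/kg/min

44.37 mL/kg/min


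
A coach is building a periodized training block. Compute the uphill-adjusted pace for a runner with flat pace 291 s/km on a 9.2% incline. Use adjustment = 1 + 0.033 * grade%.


Adjustment factor = 1 + 0.033 * 9.2 = 1.3036
Grade-adjusted pace = 291 * 1.3036 = 379.35 s/km

379.35 s/km


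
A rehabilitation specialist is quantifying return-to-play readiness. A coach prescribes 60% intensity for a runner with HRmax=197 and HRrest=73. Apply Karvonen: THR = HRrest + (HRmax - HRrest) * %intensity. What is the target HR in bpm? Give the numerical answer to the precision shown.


Heart rate reserve = 197 - 73 = 124
Intensity fraction = 60 / 100 = 0.6
THR = 73 + 124 * 0.6 = 147.4 bpm

147.4 bpm


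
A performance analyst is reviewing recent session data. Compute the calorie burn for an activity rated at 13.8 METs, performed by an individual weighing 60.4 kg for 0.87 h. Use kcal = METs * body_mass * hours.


Product of METs and mass = 13.8 * 60.4 = 833.52
Total kcal = 833.52 * 0.87 = 725.16 kcal

725.16 kcal


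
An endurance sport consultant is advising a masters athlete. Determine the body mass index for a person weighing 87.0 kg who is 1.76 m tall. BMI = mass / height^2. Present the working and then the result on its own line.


BMI = mass / height^2
= 87.0 / 1.76^2
= 87.0 / 3.0976
= 28.09 kg/m^2

28.09 kg/m^2


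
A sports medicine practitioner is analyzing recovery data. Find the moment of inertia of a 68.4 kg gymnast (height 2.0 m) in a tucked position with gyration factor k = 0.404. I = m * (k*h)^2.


Radius of gyration = 0.404 * 2.0 = 0.808 m
I = 68.4 * 0.808^2
= 68.4 * 0.652864
= 44.656 kg*m^2

44.656 kg*m^2


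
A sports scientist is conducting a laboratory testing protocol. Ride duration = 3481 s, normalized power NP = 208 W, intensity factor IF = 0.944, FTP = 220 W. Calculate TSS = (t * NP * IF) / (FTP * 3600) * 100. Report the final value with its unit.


Numerator = 3481 * 208 * 0.944 = 683501.312
Denominator = 220 * 3600 = 792000
TSS = 683501.312 / 792000 * 100
= 86.3

86.3 TSS


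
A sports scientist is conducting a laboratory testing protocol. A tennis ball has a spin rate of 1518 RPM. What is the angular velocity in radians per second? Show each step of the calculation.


Convert RPM to rad/s: multiply by 2*pi and divide by 60
omega = 1518 * 2 * pi / 60
= 158.965 rad/s

158.965 rad/s


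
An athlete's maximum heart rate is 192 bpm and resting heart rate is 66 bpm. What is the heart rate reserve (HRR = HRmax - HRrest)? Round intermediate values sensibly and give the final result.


HRR = HRmax - HRrest
= 192 - 66
= 126 bpm

126 bpm


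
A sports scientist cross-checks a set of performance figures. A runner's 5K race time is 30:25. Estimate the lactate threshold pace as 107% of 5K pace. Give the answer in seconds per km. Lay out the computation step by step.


Total race time = 30*60 + 25 = 1825 seconds
5K pace = 1825 / 5 = 365.0 sec/km
LT pace = 365.0 * 1.07 = 390.55 sec/km

390.55 s/km


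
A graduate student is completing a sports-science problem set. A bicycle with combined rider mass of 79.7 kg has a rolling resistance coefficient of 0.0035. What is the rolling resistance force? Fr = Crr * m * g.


Fr = 0.0035 * 79.7 * 9.81
= 0.27895 * 9.81
= 2.736 N

2.736 N


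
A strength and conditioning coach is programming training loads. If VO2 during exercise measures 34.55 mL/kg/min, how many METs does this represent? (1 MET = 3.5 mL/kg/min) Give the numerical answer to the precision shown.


METs = VO2 / 3.5 = 34.55 / 3.5 = 9.87

9.87 METs


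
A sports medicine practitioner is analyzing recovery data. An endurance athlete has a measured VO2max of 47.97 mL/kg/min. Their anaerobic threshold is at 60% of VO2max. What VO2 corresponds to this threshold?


Anaerobic threshold VO2 = VO2max * 60%
= 47.97 * 0.6
= 28.78 mL/kg/min

28.78 mL/kg/min


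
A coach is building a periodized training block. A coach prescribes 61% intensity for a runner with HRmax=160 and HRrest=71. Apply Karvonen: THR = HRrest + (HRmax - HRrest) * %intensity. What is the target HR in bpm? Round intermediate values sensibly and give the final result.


Heart rate reserve = 160 - 71 = 89
Intensity fraction = 61 / 100 = 0.61
THR = 71 + 89 * 0.61 = 125.29 bpm

125.29 bpm


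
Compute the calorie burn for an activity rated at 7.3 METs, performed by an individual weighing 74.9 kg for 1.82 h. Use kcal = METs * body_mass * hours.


Product of METs and mass = 7.3 * 74.9 = 546.77
Total kcal = 546.77 * 1.82 = 995.12 kcal

995.12 kcal


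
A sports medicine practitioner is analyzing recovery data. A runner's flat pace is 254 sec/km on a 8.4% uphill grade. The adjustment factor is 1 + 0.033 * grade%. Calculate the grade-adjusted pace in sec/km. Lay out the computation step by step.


Factor = 1 + 0.033 * 8.4 = 1.2772
Adjusted pace = 254 * 1.2772
= 324.41 sec/km

324.41 s/km


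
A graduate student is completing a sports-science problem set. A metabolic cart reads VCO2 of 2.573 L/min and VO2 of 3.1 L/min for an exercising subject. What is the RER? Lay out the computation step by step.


RER = VCO2 / VO2 = 2.573 / 3.1 = 0.83

0.83


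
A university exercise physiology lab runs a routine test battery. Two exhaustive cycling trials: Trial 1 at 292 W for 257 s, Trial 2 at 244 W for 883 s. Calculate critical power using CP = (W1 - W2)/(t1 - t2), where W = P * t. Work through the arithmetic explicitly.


W1 = 292 * 257 = 75044 J
W2 = 244 * 883 = 215452 J
CP = (75044 - 215452) / (257 - 883)
= -140408 / -626
= 224.29 W

224.29 W


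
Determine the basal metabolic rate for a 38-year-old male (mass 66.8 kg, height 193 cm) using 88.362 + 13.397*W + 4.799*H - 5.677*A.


BMR = 88.362 + 13.397*66.8 + 4.799*193 - 5.677*38
= 1693.76 kcal/day

1693.76 kcal/day


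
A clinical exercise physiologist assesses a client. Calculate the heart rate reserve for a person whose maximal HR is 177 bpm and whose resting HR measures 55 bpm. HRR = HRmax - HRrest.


HRmax = 177 bpm
HRrest = 55 bpm
HRR = 177 - 55 = 122 bpm

122 bpm


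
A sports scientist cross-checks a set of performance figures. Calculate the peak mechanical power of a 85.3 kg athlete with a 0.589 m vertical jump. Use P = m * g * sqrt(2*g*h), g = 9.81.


First, sqrt(2gh) = sqrt(2 * 9.81 * 0.589)
= sqrt(11.55618) = 3.399438 m/s
Power = 85.3 * 9.81 * 3.399438 = 2844.63 W

2844.63 W


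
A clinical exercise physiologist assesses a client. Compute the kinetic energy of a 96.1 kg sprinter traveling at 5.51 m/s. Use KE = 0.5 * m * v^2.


Velocity squared = 30.3601
KE = 0.5 * 96.1 * 30.3601 = 1458.8 J

1458.8 J


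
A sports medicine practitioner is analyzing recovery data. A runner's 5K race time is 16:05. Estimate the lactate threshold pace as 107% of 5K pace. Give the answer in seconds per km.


Total race time = 16*60 + 5 = 965 seconds
5K pace = 965 / 5 = 193.0 sec/km
LT pace = 193.0 * 1.07 = 206.51 sec/km

206.51 s/km


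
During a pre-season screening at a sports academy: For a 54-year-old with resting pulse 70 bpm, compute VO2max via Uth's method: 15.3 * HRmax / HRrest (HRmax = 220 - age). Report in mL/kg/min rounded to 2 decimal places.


Step 1: HRmax = 220 - 54 = 166 bpm
Step 2: Ratio = 166 / 70 = 2.3714
Step 3: VO2max = 15.3 * 2.3714 = 36.28 mL/kg/min

36.28 mL/kg/min


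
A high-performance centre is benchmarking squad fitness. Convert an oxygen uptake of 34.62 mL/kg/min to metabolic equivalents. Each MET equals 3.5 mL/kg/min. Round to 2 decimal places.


One MET = 3.5 mL/kg/min
Number of METs = 34.62 / 3.5
= 9.89 METs

9.89 METs


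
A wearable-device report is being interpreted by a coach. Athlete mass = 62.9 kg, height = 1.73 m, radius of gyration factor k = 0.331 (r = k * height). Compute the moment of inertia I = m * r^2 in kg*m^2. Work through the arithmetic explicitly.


r = k * height = 0.331 * 1.73 = 0.57263 m
r^2 = 0.57263^2 = 0.327905
I = 62.9 * 0.327905 = 20.625 kg*m^2

20.625 kg*m^2


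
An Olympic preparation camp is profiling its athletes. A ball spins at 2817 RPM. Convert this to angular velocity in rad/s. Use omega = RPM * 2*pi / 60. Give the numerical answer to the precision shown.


omega = 2817 * 2 * pi / 60
= 2817 * 6.28318531 / 60
= 17699.733 / 60
= 294.996 rad/s

294.996 rad/s


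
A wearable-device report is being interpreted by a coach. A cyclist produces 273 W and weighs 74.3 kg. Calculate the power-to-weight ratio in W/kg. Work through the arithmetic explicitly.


P/W = power / mass
= 273 / 74.3
= 3.674 W/kg

3.674 W/kg


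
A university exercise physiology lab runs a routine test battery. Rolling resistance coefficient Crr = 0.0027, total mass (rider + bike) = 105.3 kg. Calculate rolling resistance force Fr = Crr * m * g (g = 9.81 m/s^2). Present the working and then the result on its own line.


Fr = Crr * m * g
= 0.0027 * 105.3 * 9.81
= 2.789 N

2.789 N


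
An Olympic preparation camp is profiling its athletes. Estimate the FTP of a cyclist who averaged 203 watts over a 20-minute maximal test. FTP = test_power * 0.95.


FTP = 203 * 0.95 = 192.85 W

192.85 W


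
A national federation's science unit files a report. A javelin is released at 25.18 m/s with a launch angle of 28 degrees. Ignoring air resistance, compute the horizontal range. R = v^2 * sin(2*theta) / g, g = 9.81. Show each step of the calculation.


Launch speed squared = 634.0324
sin(2 * 28 deg) = 0.829038
Range = 634.0324 * 0.829038 / 9.81
= 53.582 m

53.582 m


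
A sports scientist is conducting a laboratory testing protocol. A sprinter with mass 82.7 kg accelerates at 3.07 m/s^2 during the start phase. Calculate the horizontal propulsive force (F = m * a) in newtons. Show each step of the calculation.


F = m * a
= 82.7 * 3.07
= 253.89 N

253.89 N


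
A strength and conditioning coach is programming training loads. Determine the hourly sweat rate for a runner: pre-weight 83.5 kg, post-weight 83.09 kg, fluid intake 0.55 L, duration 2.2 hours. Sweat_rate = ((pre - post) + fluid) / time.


Mass lost = 83.5 - 83.09 = 0.41 kg
Add fluid consumed: 0.41 + 0.55 = 0.96 L total sweat
Sweat rate = 0.96 / 2.2 = 0.436 L/h

0.436 L/h


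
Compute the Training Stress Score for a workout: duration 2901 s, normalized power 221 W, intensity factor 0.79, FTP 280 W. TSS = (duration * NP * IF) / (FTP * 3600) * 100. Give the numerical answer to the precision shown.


Product = 2901 * 221 * 0.79 = 506485.59
Base = 280 * 3600 = 1008000
TSS = 506485.59 / 1008000 * 100 = 50.25

50.25 TSS


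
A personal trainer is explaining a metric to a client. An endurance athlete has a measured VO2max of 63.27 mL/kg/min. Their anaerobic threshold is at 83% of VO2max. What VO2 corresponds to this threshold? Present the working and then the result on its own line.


Anaerobic threshold VO2 = VO2max * 83%
= 63.27 * 0.83
= 52.51 mL/kg/min

52.51 mL/kg/min


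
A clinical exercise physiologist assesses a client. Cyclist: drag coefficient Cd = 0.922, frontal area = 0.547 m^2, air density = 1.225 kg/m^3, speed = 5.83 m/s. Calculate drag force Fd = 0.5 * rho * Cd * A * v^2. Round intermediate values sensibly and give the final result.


v^2 = 5.83^2 = 33.9889
Fd = 0.5 * 1.225 * 0.922 * 0.547 * 33.9889
= 10.499 N

10.499 N


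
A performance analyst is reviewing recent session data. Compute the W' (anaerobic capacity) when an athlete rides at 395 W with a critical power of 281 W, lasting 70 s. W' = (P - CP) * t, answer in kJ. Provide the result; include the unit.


Above-CP power = 114 W
Duration = 70 s
W' = 114 * 70 = 7980 J
Convert: 7980 / 1000 = 7.98 kJ

7.98 kJ


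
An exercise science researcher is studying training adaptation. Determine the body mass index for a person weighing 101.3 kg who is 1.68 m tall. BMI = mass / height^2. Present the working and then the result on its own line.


BMI = mass / height^2
= 101.3 / 1.68^2
= 101.3 / 2.8224
= 35.89 kg/m^2

35.89 kg/m^2


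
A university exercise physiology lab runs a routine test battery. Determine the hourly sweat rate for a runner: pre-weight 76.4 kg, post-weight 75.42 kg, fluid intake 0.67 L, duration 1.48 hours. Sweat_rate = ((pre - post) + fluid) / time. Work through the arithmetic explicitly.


Mass lost = 76.4 - 75.42 = 0.98 kg
Add fluid consumed: 0.98 + 0.67 = 1.65 L total sweat
Sweat rate = 1.65 / 1.48 = 1.115 L/h

1.115 L/h


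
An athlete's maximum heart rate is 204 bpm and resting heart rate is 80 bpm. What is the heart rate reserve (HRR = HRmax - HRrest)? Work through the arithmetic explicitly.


HRR = HRmax - HRrest
= 204 - 80
= 124 bpm

124 bpm


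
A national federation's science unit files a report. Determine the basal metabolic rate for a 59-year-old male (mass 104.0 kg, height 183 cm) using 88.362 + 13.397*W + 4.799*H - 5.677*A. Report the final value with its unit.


BMR = 88.362 + 13.397*104.0 + 4.799*183 - 5.677*59
= 2024.92 kcal/day

2024.92 kcal/day


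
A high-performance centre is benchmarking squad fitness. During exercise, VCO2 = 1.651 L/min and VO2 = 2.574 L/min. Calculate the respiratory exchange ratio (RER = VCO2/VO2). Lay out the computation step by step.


RER = VCO2 / VO2
= 1.651 / 2.574
= 0.6414

0.6414


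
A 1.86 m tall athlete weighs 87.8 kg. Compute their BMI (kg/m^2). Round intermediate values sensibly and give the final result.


height^2 = 3.4596 m^2
BMI = 87.8 / 3.4596 = 25.38 kg/m^2

25.38 kg/m^2


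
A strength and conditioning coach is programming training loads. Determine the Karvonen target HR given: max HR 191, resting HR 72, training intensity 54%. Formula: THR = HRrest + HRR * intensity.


HRR = HRmax - HRrest = 191 - 72 = 119
THR = 72 + 119 * 0.54
= 136.26 bpm

136.26 bpm


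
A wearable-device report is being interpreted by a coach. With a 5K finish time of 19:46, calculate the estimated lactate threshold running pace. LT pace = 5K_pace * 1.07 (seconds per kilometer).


Race duration = 1186 s for 5 km
Average pace = 1186 / 5 = 237.2 s/km
LT pace = 237.2 * 1.07
= 253.8 s/km

253.8 s/km


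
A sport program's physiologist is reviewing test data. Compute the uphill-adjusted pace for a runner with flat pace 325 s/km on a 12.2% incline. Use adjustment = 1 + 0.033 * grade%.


Adjustment factor = 1 + 0.033 * 12.2 = 1.4026
Grade-adjusted pace = 325 * 1.4026 = 455.85 s/km

455.85 s/km


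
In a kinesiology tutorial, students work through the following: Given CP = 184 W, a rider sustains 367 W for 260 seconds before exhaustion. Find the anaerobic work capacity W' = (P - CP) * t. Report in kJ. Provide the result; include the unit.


Excess power = 367 - 184 = 183 W
Work above CP = 183 * 260 = 47580 J
W' = 47.58 kJ

47.58 kJ


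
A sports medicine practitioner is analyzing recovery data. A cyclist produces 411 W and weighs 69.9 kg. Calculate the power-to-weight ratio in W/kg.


P/W = power / mass
= 411 / 69.9
= 5.88 W/kg

5.88 W/kg


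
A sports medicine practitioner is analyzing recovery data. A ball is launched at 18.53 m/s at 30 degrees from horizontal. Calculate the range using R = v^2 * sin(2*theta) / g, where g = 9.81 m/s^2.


sin(2 * 30) = sin(60) = 0.866025
v^2 = 18.53^2 = 343.3609
R = 343.3609 * 0.866025 / 9.81
= 30.312 m

30.312 m


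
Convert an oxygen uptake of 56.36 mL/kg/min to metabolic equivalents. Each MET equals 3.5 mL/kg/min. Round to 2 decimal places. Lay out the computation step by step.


One MET = 3.5 mL/kg/min
Number of METs = 56.36 / 3.5
= 16.1 METs

16.1 METs


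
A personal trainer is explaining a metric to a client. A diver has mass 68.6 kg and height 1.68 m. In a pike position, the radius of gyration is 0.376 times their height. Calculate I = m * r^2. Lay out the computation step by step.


r = 0.376 * 1.68 = 0.63168 m
I = m * r^2 = 68.6 * 0.39902 = 27.373 kg*m^2

27.373 kg*m^2


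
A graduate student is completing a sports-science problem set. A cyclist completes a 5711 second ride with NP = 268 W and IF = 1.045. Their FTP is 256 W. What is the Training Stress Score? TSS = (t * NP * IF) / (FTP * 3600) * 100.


t * NP * IF = 5711 * 268 * 1.045 = 1599422.66
FTP * 3600 = 921600
TSS = (1599422.66 / 921600) * 100 = 173.55

173.55 TSS


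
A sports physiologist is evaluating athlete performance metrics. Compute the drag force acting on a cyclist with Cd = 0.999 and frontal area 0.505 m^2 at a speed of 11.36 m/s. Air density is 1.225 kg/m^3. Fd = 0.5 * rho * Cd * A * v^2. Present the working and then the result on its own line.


Step 1: v^2 = 129.0496
Step 2: Fd = 0.5 * 1.225 * 0.999 * 0.505 * 129.0496
= 39.877 N

39.877 N


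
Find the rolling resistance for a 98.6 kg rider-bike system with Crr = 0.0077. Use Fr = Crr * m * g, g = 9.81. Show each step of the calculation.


m * g = 98.6 * 9.81 = 967.266 N
Fr = 0.0077 * 967.266 = 7.448 N

7.448 N


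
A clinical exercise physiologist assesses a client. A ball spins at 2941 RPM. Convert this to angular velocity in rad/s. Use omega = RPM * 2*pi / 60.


omega = 2941 * 2 * pi / 60
= 2941 * 6.28318531 / 60
= 18478.848 / 60
= 307.981 rad/s

307.981 rad/s


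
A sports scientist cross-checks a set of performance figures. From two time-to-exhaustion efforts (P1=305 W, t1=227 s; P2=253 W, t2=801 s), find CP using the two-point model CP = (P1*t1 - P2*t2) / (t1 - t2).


Work in trial 1 = 69235 J
Work in trial 2 = 202653 J
Delta work = -133418 J
Delta time = -574 s
CP = -133418 / -574 = 232.44 W

232.44 W


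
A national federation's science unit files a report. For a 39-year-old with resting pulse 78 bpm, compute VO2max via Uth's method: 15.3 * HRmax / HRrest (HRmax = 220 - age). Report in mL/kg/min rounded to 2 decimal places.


Step 1: HRmax = 220 - 39 = 181 bpm
Step 2: Ratio = 181 / 78 = 2.3205
Step 3: VO2max = 15.3 * 2.3205 = 35.5 mL/kg/min

35.5 mL/kg/min


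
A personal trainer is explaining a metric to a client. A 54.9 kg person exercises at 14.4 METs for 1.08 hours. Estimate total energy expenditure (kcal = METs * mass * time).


Energy = METs * mass(kg) * time(h)
= 14.4 * 54.9 * 1.08
= 853.8 kcal

853.8 kcal


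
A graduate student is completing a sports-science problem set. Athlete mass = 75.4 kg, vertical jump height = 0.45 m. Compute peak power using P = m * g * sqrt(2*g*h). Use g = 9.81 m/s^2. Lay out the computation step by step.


sqrt(2 * 9.81 * 0.45) = sqrt(8.829) = 2.971363 m/s
P = 75.4 * 9.81 * 2.971363
= 2197.84 W

2197.84 W


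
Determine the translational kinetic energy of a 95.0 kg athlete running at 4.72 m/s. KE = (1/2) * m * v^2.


KE = 0.5 * m * v^2
= 0.5 * 95.0 * 4.72^2
= 0.5 * 95.0 * 22.2784
= 1058.22 J

1058.22 J


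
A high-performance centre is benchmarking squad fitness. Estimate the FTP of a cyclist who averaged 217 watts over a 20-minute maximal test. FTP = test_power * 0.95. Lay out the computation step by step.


FTP = 217 * 0.95 = 206.15 W

206.15 W


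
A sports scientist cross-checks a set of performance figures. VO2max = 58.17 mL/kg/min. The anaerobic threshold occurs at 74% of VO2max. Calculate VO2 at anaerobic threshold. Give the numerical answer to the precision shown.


AT fraction = 74 / 100 = 0.74
AT VO2 = 58.17 * 0.74
= 43.05 mL/kg/min

43.05 mL/kg/min


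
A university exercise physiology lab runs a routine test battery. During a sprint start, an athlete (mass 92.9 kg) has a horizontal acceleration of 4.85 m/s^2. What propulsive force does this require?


Propulsive force = mass * acceleration
= 92.9 kg * 4.85 m/s^2
= 450.57 N

450.57 N


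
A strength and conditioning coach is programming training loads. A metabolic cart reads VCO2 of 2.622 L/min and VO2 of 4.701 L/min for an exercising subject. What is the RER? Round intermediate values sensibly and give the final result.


RER = VCO2 / VO2 = 2.622 / 4.701 = 0.5578

0.5578


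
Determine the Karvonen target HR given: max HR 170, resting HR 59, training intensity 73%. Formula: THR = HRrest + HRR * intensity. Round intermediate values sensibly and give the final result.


HRR = HRmax - HRrest = 170 - 59 = 111
THR = 59 + 111 * 0.73
= 140.03 bpm

140.03 bpm
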